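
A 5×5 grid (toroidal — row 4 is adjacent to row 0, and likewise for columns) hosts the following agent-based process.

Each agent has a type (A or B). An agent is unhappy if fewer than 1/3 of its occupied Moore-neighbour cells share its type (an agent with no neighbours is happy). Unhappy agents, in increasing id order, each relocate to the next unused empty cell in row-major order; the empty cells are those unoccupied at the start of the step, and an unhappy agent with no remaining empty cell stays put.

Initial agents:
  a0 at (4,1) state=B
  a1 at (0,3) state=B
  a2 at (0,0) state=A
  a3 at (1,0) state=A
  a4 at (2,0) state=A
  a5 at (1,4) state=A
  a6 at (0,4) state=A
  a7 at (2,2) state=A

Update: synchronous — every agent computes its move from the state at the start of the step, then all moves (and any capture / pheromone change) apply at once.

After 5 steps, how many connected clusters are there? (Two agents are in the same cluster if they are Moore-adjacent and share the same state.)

3

t=1: a0@(0,1):B a1@(0,2):B a2@(0,0):A a3@(1,0):A a4@(2,0):A a5@(1,4):A a6@(0,4):A a7@(2,2):A
t=2: (unchanged — steady state)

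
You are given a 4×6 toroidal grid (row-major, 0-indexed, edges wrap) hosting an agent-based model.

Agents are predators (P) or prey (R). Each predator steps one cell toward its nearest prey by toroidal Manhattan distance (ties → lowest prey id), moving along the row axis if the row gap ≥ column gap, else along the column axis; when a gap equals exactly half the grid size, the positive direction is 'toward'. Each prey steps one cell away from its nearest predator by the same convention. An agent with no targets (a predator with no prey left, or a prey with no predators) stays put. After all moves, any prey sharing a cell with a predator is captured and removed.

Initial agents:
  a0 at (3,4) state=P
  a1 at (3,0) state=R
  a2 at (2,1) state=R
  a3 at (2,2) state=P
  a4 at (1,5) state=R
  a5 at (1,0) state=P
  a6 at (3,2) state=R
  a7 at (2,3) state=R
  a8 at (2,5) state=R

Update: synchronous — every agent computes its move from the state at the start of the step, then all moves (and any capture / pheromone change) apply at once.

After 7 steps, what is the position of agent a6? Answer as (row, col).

t=1: a0@(3,5):P a1@(3,1):R a2@(2,0):R a3@(2,1):P a4@(1,4):R a5@(1,5):P a6@(0,2):R a7@(2,4):R
t=2: a0@(3,0):P a1@(0,1):R a2@(2,5):R a3@(3,1):P a4@(1,3):R a5@(1,4):P a6@(3,2):R
t=3: a0@(0,0):P a1@(1,1):R a2@(1,5):R a3@(0,1):P a4@(1,2):R a5@(1,3):P a6@(3,3):R
t=4: a0@(1,0):P a1@(2,1):R a2@(2,5):R a3@(1,1):P a5@(1,2):P a6@(2,3):R
t=5: a0@(2,0):P a1@(3,1):R a2@(3,5):R a3@(2,1):P a5@(2,2):P a6@(3,3):R
t=6: a0@(3,0):P a1@(0,1):R a2@(0,5):R a3@(3,1):P a5@(3,2):P a6@(0,3):R
t=7: a0@(0,0):P a1@(1,1):R a2@(1,5):R a3@(0,1):P a5@(0,2):P a6@(1,3):R

(1, 3)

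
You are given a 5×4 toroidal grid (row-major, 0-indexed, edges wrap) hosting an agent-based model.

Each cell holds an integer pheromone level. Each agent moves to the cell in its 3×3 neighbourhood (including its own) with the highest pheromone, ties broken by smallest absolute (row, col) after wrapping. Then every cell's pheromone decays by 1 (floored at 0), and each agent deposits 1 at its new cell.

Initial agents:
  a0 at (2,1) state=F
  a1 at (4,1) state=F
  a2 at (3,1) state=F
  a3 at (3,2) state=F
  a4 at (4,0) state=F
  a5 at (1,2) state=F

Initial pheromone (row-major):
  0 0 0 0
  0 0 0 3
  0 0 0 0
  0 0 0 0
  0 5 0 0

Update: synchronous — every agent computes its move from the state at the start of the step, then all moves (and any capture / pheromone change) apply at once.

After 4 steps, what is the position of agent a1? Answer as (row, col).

(4, 1)

t=1: a0@(1,0) a1@(4,1) a2@(4,1) a3@(4,1) a4@(4,1) a5@(1,3) | pheromone: 0 0 0 0 / 1 0 0 3 / 0 0 0 0 / 0 0 0 0 / 0 8 0 0
t=2: a0@(1,3) a1@(4,1) a2@(4,1) a3@(4,1) a4@(4,1) a5@(1,3) | pheromone: 0 0 0 0 / 0 0 0 4 / 0 0 0 0 / 0 0 0 0 / 0 11 0 0
t=3: a0@(1,3) a1@(4,1) a2@(4,1) a3@(4,1) a4@(4,1) a5@(1,3) | pheromone: 0 0 0 0 / 0 0 0 5 / 0 0 0 0 / 0 0 0 0 / 0 14 0 0
t=4: a0@(1,3) a1@(4,1) a2@(4,1) a3@(4,1) a4@(4,1) a5@(1,3) | pheromone: 0 0 0 0 / 0 0 0 6 / 0 0 0 0 / 0 0 0 0 / 0 17 0 0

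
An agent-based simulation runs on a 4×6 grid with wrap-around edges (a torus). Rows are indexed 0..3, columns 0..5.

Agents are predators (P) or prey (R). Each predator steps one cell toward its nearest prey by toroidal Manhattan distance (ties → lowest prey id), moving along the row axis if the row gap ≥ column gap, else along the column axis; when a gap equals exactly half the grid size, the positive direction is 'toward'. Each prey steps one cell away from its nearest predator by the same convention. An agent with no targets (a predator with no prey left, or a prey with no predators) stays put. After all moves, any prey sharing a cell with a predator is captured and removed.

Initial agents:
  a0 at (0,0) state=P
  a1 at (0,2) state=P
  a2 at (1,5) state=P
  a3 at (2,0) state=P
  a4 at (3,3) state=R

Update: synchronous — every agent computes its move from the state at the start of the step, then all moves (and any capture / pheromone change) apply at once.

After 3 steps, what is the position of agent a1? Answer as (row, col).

(1, 2)

t=1: a0@(0,1):P a1@(3,2):P a2@(2,5):P a3@(2,1):P a4@(2,3):R
t=2: a0@(1,1):P a1@(2,2):P a2@(2,4):P a3@(2,2):P a4@(1,3):R
t=3: a0@(1,2):P a1@(1,2):P a2@(1,4):P a3@(1,2):P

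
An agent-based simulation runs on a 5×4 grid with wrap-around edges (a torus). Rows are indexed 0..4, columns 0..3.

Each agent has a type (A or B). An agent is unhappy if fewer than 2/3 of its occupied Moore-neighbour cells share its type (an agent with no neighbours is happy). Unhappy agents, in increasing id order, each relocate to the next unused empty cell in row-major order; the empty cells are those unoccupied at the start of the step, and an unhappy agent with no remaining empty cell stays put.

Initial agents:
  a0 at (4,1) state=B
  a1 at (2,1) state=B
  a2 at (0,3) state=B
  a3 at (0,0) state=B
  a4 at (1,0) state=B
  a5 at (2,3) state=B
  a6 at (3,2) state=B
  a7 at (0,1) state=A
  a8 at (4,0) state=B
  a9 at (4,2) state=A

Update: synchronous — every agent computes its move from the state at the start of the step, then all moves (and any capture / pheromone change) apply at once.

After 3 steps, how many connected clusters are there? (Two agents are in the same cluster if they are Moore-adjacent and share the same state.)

2

t=1: a0@(0,2):B a1@(2,1):B a2@(0,3):B a3@(0,0):B a4@(1,0):B a5@(2,3):B a6@(3,2):B a7@(1,1):A a8@(4,0):B a9@(1,2):A
t=2: a0@(0,1):B a1@(1,3):B a2@(0,3):B a3@(0,0):B a4@(1,0):B a5@(2,3):B a6@(3,2):B a7@(2,0):A a8@(4,0):B a9@(2,2):A
t=3: a0@(0,1):B a1@(1,3):B a2@(0,3):B a3@(0,0):B a4@(1,0):B a5@(0,2):B a6@(1,1):B a7@(1,2):A a8@(4,0):B a9@(2,1):A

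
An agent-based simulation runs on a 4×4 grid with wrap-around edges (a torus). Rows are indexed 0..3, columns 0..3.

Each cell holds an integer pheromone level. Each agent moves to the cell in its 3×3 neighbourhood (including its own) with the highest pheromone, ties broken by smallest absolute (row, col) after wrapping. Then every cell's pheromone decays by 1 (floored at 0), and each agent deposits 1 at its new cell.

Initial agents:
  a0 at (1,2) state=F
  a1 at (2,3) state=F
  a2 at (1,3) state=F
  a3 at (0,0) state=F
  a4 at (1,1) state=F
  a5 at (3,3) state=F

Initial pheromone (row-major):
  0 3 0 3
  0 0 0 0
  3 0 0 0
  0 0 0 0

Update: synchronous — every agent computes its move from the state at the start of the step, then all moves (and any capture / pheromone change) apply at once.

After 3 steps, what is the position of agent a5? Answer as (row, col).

(0, 3)

t=1: a0@(0,1) a1@(2,0) a2@(0,3) a3@(0,1) a4@(0,1) a5@(0,3) | pheromone: 0 5 0 4 / 0 0 0 0 / 3 0 0 0 / 0 0 0 0
t=2: a0@(0,1) a1@(2,0) a2@(0,3) a3@(0,1) a4@(0,1) a5@(0,3) | pheromone: 0 7 0 5 / 0 0 0 0 / 3 0 0 0 / 0 0 0 0
t=3: a0@(0,1) a1@(2,0) a2@(0,3) a3@(0,1) a4@(0,1) a5@(0,3) | pheromone: 0 9 0 6 / 0 0 0 0 / 3 0 0 0 / 0 0 0 0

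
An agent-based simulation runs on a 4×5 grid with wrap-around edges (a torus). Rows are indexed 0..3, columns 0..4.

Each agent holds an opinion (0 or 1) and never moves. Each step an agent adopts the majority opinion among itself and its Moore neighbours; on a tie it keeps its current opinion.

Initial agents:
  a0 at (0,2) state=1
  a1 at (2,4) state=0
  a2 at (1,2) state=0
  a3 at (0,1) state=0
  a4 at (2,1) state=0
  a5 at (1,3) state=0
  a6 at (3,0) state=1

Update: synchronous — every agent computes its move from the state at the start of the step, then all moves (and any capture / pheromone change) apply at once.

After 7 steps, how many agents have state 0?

7

t=1: a0@(0,2):0 a1@(2,4):0 a2@(1,2):0 a3@(0,1):0 a4@(2,1):0 a5@(1,3):0 a6@(3,0):0
t=2: (unchanged — steady state)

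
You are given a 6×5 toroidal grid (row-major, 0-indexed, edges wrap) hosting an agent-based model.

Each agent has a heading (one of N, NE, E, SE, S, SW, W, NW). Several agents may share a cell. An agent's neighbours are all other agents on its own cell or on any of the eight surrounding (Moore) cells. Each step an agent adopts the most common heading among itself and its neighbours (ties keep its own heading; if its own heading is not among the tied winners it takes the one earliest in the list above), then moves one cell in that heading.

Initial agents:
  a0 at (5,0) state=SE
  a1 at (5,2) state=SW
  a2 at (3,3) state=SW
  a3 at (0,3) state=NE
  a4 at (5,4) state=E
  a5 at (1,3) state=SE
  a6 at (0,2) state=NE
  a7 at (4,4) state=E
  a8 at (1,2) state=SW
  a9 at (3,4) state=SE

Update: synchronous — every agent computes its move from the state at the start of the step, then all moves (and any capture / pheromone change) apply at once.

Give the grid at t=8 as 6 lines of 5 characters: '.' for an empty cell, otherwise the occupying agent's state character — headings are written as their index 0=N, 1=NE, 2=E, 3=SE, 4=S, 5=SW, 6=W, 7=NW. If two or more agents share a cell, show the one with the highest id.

.....
.....
.....
1...1
112..
1122.

t=1: a0@(5,1):E a1@(4,3):NE a2@(4,2):SW a3@(5,4):NE a4@(5,0):E a5@(0,4):NE a6@(5,3):NE a7@(4,0):E a8@(0,3):NE a9@(4,0):SE
t=2: a0@(5,2):E a1@(3,4):NE a2@(3,3):NE a3@(4,0):NE a4@(5,1):E a5@(5,0):NE a6@(4,4):NE a7@(4,1):E a8@(5,4):NE a9@(4,1):E
t=3: a0@(5,3):E a1@(2,0):NE a2@(2,4):NE a3@(3,1):NE a4@(5,2):E a5@(4,1):NE a6@(3,0):NE a7@(4,2):E a8@(4,0):NE a9@(4,2):E
t=4: a0@(5,4):E a1@(1,1):NE a2@(1,0):NE a3@(2,2):NE a4@(5,3):E a5@(3,2):NE a6@(2,1):NE a7@(4,3):E a8@(3,1):NE a9@(4,3):E
t=5: a0@(5,0):E a1@(0,2):NE a2@(0,1):NE a3@(1,3):NE a4@(5,4):E a5@(2,3):NE a6@(1,2):NE a7@(4,4):E a8@(2,2):NE a9@(4,4):E
t=6: a0@(5,1):E a1@(5,3):NE a2@(5,2):NE a3@(0,4):NE a4@(5,0):E a5@(1,4):NE a6@(0,3):NE a7@(4,0):E a8@(1,3):NE a9@(4,0):E
t=7: a0@(5,2):E a1@(4,4):NE a2@(4,3):NE a3@(5,0):NE a4@(5,1):E a5@(0,0):NE a6@(5,4):NE a7@(4,1):E a8@(0,4):NE a9@(4,1):E
t=8: a0@(5,3):E a1@(3,0):NE a2@(3,4):NE a3@(4,1):NE a4@(5,2):E a5@(5,1):NE a6@(4,0):NE a7@(4,2):E a8@(5,0):NE a9@(4,2):E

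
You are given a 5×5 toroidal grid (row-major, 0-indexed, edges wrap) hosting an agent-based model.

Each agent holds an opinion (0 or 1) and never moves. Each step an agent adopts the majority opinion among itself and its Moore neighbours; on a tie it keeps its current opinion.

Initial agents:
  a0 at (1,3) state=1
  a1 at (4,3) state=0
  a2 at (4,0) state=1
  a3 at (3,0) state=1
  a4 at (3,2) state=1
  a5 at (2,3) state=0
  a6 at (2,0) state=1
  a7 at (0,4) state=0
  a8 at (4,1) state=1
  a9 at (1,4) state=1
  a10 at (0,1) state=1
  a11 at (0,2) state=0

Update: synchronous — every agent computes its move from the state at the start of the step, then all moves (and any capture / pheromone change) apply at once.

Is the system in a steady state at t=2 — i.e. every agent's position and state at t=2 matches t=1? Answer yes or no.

no

t=1: a0@(1,3):0 a1@(4,3):0 a2@(4,0):1 a3@(3,0):1 a4@(3,2):1 a5@(2,3):1 a6@(2,0):1 a7@(0,4):1 a8@(4,1):1 a9@(1,4):1 a10@(0,1):1 a11@(0,2):1
t=2: a0@(1,3):1 a1@(4,3):1 a2@(4,0):1 a3@(3,0):1 a4@(3,2):1 a5@(2,3):1 a6@(2,0):1 a7@(0,4):1 a8@(4,1):1 a9@(1,4):1 a10@(0,1):1 a11@(0,2):1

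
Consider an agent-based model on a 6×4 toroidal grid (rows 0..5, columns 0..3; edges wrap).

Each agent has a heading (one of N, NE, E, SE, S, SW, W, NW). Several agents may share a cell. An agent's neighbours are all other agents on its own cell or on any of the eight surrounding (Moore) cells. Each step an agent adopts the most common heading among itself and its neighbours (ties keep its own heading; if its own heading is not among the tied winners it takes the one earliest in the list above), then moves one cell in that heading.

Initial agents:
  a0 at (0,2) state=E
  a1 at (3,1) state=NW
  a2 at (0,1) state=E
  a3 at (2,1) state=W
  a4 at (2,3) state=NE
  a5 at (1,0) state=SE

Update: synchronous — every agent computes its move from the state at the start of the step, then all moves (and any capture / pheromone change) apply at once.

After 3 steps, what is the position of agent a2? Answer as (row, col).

t=1: a0@(0,3):E a1@(2,0):NW a2@(0,2):E a3@(2,0):W a4@(1,0):NE a5@(2,1):SE
t=2: a0@(0,0):E a1@(1,3):NW a2@(0,3):E a3@(2,3):W a4@(0,1):NE a5@(3,2):SE
t=3: a0@(0,1):E a1@(1,0):E a2@(0,0):E a3@(2,2):W a4@(5,2):NE a5@(4,3):SE

(0, 0)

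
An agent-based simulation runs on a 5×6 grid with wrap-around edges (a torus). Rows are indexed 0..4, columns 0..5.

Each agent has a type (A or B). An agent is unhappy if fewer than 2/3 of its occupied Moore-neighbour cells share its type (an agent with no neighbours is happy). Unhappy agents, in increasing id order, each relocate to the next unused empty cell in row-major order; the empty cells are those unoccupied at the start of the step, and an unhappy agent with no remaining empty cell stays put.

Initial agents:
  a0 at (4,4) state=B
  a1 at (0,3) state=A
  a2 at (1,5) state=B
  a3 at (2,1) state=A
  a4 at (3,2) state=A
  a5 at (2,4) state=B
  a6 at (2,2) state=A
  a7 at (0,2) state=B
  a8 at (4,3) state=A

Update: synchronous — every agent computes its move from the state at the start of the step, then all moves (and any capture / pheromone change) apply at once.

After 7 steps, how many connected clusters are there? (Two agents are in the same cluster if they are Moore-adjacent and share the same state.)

4

t=1: a0@(0,0):B a1@(0,1):A a2@(1,5):B a3@(2,1):A a4@(3,2):A a5@(2,4):B a6@(2,2):A a7@(0,4):B a8@(0,5):A
t=2: a0@(0,2):B a1@(0,3):A a2@(1,5):B a3@(2,1):A a4@(3,2):A a5@(2,4):B a6@(2,2):A a7@(1,0):B a8@(1,1):A
t=3: a0@(0,0):B a1@(0,1):A a2@(1,5):B a3@(2,1):A a4@(3,2):A a5@(2,4):B a6@(2,2):A a7@(0,4):B a8@(0,5):A
t=4: a0@(0,2):B a1@(0,3):A a2@(1,5):B a3@(2,1):A a4@(3,2):A a5@(2,4):B a6@(2,2):A a7@(1,0):B a8@(1,1):A
t=5: a0@(0,0):B a1@(0,1):A a2@(1,5):B a3@(2,1):A a4@(3,2):A a5@(2,4):B a6@(2,2):A a7@(0,4):B a8@(0,5):A
t=6: a0@(0,2):B a1@(0,3):A a2@(1,5):B a3@(2,1):A a4@(3,2):A a5@(2,4):B a6@(2,2):A a7@(1,0):B a8@(1,1):A
t=7: a0@(0,0):B a1@(0,1):A a2@(1,5):B a3@(2,1):A a4@(3,2):A a5@(2,4):B a6@(2,2):A a7@(0,4):B a8@(0,5):A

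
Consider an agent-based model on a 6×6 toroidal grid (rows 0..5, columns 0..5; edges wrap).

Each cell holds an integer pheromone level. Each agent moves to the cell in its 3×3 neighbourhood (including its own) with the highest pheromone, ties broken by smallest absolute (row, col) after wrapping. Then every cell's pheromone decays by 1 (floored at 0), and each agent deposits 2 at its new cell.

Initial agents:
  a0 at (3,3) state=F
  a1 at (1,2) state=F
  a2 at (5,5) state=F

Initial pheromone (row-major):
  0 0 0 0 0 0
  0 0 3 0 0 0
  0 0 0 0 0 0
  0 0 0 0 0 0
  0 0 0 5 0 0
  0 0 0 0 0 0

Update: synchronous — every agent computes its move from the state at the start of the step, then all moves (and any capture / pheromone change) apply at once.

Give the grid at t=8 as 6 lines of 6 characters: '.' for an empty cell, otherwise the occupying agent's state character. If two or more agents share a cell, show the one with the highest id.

F.....
..F...
......
......
...F..
......

t=1: a0@(4,3) a1@(1,2) a2@(0,0) | pheromone: 2 0 0 0 0 0 / 0 0 4 0 0 0 / 0 0 0 0 0 0 / 0 0 0 0 0 0 / 0 0 0 6 0 0 / 0 0 0 0 0 0
t=2: a0@(4,3) a1@(1,2) a2@(0,0) | pheromone: 3 0 0 0 0 0 / 0 0 5 0 0 0 / 0 0 0 0 0 0 / 0 0 0 0 0 0 / 0 0 0 7 0 0 / 0 0 0 0 0 0
t=3: a0@(4,3) a1@(1,2) a2@(0,0) | pheromone: 4 0 0 0 0 0 / 0 0 6 0 0 0 / 0 0 0 0 0 0 / 0 0 0 0 0 0 / 0 0 0 8 0 0 / 0 0 0 0 0 0
t=4: a0@(4,3) a1@(1,2) a2@(0,0) | pheromone: 5 0 0 0 0 0 / 0 0 7 0 0 0 / 0 0 0 0 0 0 / 0 0 0 0 0 0 / 0 0 0 9 0 0 / 0 0 0 0 0 0
t=5: a0@(4,3) a1@(1,2) a2@(0,0) | pheromone: 6 0 0 0 0 0 / 0 0 8 0 0 0 / 0 0 0 0 0 0 / 0 0 0 0 0 0 / 0 0 0 10 0 0 / 0 0 0 0 0 0
t=6: a0@(4,3) a1@(1,2) a2@(0,0) | pheromone: 7 0 0 0 0 0 / 0 0 9 0 0 0 / 0 0 0 0 0 0 / 0 0 0 0 0 0 / 0 0 0 11 0 0 / 0 0 0 0 0 0
t=7: a0@(4,3) a1@(1,2) a2@(0,0) | pheromone: 8 0 0 0 0 0 / 0 0 10 0 0 0 / 0 0 0 0 0 0 / 0 0 0 0 0 0 / 0 0 0 12 0 0 / 0 0 0 0 0 0
t=8: a0@(4,3) a1@(1,2) a2@(0,0) | pheromone: 9 0 0 0 0 0 / 0 0 11 0 0 0 / 0 0 0 0 0 0 / 0 0 0 0 0 0 / 0 0 0 13 0 0 / 0 0 0 0 0 0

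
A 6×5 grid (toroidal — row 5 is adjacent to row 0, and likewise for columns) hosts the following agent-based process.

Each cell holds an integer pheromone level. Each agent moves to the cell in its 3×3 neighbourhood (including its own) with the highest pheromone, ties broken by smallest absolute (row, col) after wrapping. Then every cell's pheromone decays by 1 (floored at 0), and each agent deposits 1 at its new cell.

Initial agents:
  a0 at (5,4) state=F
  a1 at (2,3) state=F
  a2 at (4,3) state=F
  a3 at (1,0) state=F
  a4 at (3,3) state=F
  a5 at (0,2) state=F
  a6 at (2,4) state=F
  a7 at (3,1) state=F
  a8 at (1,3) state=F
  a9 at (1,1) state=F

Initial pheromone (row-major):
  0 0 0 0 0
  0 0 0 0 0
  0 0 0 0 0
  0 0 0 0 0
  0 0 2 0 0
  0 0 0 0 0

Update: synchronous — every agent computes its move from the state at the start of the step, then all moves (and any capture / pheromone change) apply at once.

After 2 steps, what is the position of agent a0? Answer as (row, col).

(0, 0)

t=1: a0@(0,0) a1@(1,2) a2@(4,2) a3@(0,0) a4@(4,2) a5@(0,1) a6@(1,0) a7@(4,2) a8@(0,2) a9@(0,0) | pheromone: 3 1 1 0 0 / 1 0 1 0 0 / 0 0 0 0 0 / 0 0 0 0 0 / 0 0 4 0 0 / 0 0 0 0 0
t=2: a0@(0,0) a1@(0,1) a2@(4,2) a3@(0,0) a4@(4,2) a5@(0,0) a6@(0,0) a7@(4,2) a8@(0,1) a9@(0,0) | pheromone: 7 2 0 0 0 / 0 0 0 0 0 / 0 0 0 0 0 / 0 0 0 0 0 / 0 0 6 0 0 / 0 0 0 0 0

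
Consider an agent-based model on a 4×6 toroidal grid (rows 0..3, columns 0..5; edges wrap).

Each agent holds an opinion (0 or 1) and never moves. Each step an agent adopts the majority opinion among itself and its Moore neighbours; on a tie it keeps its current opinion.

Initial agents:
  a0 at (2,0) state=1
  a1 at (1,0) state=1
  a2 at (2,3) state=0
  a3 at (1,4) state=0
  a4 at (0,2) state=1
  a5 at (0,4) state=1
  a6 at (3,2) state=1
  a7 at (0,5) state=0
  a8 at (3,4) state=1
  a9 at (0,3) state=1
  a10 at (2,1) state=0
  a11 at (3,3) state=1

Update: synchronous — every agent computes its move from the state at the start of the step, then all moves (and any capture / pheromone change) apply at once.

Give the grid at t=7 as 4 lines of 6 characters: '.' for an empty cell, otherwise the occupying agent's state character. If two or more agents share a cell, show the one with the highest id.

..1111
1...1.
11.1..
..111.

t=1: a0@(2,0):1 a1@(1,0):1 a2@(2,3):1 a3@(1,4):0 a4@(0,2):1 a5@(0,4):1 a6@(3,2):1 a7@(0,5):1 a8@(3,4):1 a9@(0,3):1 a10@(2,1):1 a11@(3,3):1
t=2: a0@(2,0):1 a1@(1,0):1 a2@(2,3):1 a3@(1,4):1 a4@(0,2):1 a5@(0,4):1 a6@(3,2):1 a7@(0,5):1 a8@(3,4):1 a9@(0,3):1 a10@(2,1):1 a11@(3,3):1
t=3: (unchanged — steady state)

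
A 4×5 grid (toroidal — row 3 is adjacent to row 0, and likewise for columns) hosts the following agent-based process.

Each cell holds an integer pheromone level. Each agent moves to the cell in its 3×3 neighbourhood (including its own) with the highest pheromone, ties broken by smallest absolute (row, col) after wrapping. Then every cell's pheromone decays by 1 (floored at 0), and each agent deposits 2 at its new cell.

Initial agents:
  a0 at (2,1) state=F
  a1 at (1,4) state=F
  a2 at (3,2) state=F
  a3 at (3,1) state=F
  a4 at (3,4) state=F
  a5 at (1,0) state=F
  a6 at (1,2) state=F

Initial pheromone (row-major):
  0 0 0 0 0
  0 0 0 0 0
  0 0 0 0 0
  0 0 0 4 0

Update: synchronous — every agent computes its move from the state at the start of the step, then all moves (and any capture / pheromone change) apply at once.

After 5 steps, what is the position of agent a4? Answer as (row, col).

(3, 3)

t=1: a0@(1,0) a1@(0,0) a2@(3,3) a3@(0,0) a4@(3,3) a5@(0,0) a6@(0,1) | pheromone: 6 2 0 0 0 / 2 0 0 0 0 / 0 0 0 0 0 / 0 0 0 7 0
t=2: a0@(0,0) a1@(0,0) a2@(3,3) a3@(0,0) a4@(3,3) a5@(0,0) a6@(0,0) | pheromone: 15 1 0 0 0 / 1 0 0 0 0 / 0 0 0 0 0 / 0 0 0 10 0
t=3: a0@(0,0) a1@(0,0) a2@(3,3) a3@(0,0) a4@(3,3) a5@(0,0) a6@(0,0) | pheromone: 24 0 0 0 0 / 0 0 0 0 0 / 0 0 0 0 0 / 0 0 0 13 0
t=4: a0@(0,0) a1@(0,0) a2@(3,3) a3@(0,0) a4@(3,3) a5@(0,0) a6@(0,0) | pheromone: 33 0 0 0 0 / 0 0 0 0 0 / 0 0 0 0 0 / 0 0 0 16 0
t=5: a0@(0,0) a1@(0,0) a2@(3,3) a3@(0,0) a4@(3,3) a5@(0,0) a6@(0,0) | pheromone: 42 0 0 0 0 / 0 0 0 0 0 / 0 0 0 0 0 / 0 0 0 19 0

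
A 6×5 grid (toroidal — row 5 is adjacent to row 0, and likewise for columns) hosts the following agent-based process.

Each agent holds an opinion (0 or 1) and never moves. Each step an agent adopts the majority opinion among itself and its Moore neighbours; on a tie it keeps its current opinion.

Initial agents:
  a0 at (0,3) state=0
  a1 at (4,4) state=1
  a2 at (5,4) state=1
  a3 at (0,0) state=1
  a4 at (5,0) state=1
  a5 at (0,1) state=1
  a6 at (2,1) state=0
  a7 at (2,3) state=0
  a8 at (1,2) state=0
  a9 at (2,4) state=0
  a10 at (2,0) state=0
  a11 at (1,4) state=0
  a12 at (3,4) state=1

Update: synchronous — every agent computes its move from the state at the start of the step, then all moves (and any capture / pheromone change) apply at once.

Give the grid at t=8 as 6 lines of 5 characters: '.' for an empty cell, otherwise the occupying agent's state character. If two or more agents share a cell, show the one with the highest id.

t=1: a0@(0,3):0 a1@(4,4):1 a2@(5,4):1 a3@(0,0):1 a4@(5,0):1 a5@(0,1):1 a6@(2,1):0 a7@(2,3):0 a8@(1,2):0 a9@(2,4):0 a10@(2,0):0 a11@(1,4):0 a12@(3,4):0
t=2: (unchanged — steady state)

11.0.
..0.0
00.00
....0
....1
1...1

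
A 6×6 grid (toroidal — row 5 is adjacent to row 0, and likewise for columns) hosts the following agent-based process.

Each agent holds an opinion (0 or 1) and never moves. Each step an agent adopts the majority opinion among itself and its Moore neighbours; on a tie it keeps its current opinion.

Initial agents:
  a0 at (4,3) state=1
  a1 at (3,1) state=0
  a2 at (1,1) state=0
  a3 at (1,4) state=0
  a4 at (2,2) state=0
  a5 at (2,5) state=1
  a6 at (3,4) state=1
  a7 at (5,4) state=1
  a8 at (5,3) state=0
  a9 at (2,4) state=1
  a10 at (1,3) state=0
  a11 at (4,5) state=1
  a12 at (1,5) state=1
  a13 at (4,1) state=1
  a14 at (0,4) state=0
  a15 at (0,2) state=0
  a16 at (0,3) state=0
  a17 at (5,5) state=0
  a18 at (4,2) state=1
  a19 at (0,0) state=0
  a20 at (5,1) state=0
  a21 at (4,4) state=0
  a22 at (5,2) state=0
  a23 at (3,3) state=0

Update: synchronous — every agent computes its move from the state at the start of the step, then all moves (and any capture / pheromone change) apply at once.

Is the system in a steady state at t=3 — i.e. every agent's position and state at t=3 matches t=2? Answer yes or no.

no

t=1: a0@(4,3):1 a1@(3,1):0 a2@(1,1):0 a3@(1,4):0 a4@(2,2):0 a5@(2,5):1 a6@(3,4):1 a7@(5,4):0 a8@(5,3):0 a9@(2,4):1 a10@(1,3):0 a11@(4,5):1 a12@(1,5):1 a13@(4,1):0 a14@(0,4):0 a15@(0,2):0 a16@(0,3):0 a17@(5,5):0 a18@(4,2):0 a19@(0,0):0 a20@(5,1):0 a21@(4,4):0 a22@(5,2):0 a23@(3,3):1
t=2: a0@(4,3):0 a1@(3,1):0 a2@(1,1):0 a3@(1,4):0 a4@(2,2):0 a5@(2,5):1 a6@(3,4):1 a7@(5,4):0 a8@(5,3):0 a9@(2,4):1 a10@(1,3):0 a11@(4,5):0 a12@(1,5):1 a13@(4,1):0 a14@(0,4):0 a15@(0,2):0 a16@(0,3):0 a17@(5,5):0 a18@(4,2):0 a19@(0,0):0 a20@(5,1):0 a21@(4,4):0 a22@(5,2):0 a23@(3,3):1
t=3: a0@(4,3):0 a1@(3,1):0 a2@(1,1):0 a3@(1,4):0 a4@(2,2):0 a5@(2,5):1 a6@(3,4):1 a7@(5,4):0 a8@(5,3):0 a9@(2,4):1 a10@(1,3):0 a11@(4,5):0 a12@(1,5):1 a13@(4,1):0 a14@(0,4):0 a15@(0,2):0 a16@(0,3):0 a17@(5,5):0 a18@(4,2):0 a19@(0,0):0 a20@(5,1):0 a21@(4,4):0 a22@(5,2):0 a23@(3,3):0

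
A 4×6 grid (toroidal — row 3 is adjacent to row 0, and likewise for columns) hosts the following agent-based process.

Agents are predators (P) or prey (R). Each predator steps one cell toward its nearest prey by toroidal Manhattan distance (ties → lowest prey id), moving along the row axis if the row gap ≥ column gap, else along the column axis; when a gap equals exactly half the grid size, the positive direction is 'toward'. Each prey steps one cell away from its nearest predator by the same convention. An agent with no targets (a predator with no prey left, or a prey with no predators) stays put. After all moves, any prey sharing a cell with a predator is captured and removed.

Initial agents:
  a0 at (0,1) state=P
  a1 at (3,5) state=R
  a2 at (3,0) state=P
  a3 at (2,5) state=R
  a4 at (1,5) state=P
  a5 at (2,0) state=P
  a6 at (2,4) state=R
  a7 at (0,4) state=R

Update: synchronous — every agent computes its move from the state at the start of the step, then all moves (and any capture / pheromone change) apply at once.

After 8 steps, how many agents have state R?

t=1: a0@(0,0):P a1@(3,4):R a2@(3,5):P a4@(2,5):P a5@(2,5):P a6@(3,4):R a7@(3,4):R
t=2: a0@(0,5):P a1@(3,3):R a2@(3,4):P a4@(3,5):P a5@(3,5):P a6@(3,3):R a7@(3,3):R
t=3: a0@(0,4):P a1@(3,2):R a2@(3,3):P a4@(3,4):P a5@(3,4):P a6@(3,2):R a7@(3,2):R
t=4: a0@(0,3):P a1@(3,1):R a2@(3,2):P a4@(3,3):P a5@(3,3):P a6@(3,1):R a7@(3,1):R
t=5: a0@(0,2):P a1@(3,0):R a2@(3,1):P a4@(3,2):P a5@(3,2):P a6@(3,0):R a7@(3,0):R
t=6: a0@(0,1):P a1@(3,5):R a2@(3,0):P a4@(3,1):P a5@(3,1):P a6@(3,5):R a7@(3,5):R
t=7: a0@(0,0):P a1@(3,4):R a2@(3,5):P a4@(3,0):P a5@(3,0):P a6@(3,4):R a7@(3,4):R
t=8: a0@(0,5):P a1@(3,3):R a2@(3,4):P a4@(3,5):P a5@(3,5):P a6@(3,3):R a7@(3,3):R

3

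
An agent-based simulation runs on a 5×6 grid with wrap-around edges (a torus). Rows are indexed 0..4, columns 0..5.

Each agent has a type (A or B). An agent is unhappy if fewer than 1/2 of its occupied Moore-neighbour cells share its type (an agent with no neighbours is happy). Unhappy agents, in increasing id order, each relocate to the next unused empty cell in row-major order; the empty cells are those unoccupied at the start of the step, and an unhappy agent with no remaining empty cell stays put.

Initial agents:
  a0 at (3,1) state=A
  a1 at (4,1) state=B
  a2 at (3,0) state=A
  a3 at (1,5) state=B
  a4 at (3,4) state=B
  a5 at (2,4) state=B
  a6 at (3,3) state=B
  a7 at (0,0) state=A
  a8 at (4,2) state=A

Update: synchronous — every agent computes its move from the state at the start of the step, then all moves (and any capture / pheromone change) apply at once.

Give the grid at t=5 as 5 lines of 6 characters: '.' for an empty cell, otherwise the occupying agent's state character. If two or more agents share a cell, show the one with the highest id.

t=1: a0@(3,1):A a1@(0,1):B a2@(3,0):A a3@(1,5):B a4@(3,4):B a5@(2,4):B a6@(3,3):B a7@(0,2):A a8@(0,3):A
t=2: a0@(3,1):A a1@(0,0):B a2@(3,0):A a3@(1,5):B a4@(3,4):B a5@(2,4):B a6@(3,3):B a7@(0,2):A a8@(0,3):A
t=3: (unchanged — steady state)

B.AA..
.....B
....B.
AA.BB.
......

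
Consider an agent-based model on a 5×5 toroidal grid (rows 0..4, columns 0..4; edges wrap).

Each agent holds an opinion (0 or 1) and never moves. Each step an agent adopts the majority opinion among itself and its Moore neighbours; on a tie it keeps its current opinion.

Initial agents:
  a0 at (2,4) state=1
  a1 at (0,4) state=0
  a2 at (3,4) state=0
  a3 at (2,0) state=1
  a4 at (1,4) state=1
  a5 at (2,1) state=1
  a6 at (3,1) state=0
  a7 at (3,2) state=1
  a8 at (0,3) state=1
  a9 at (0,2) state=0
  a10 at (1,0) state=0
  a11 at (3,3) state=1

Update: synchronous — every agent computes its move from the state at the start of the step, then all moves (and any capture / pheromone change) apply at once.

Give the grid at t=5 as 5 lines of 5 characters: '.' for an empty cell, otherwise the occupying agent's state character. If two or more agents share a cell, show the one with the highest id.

..011
1...1
11..1
.1111
.....

t=1: a0@(2,4):1 a1@(0,4):0 a2@(3,4):1 a3@(2,0):1 a4@(1,4):1 a5@(2,1):1 a6@(3,1):1 a7@(3,2):1 a8@(0,3):1 a9@(0,2):0 a10@(1,0):1 a11@(3,3):1
t=2: a0@(2,4):1 a1@(0,4):1 a2@(3,4):1 a3@(2,0):1 a4@(1,4):1 a5@(2,1):1 a6@(3,1):1 a7@(3,2):1 a8@(0,3):1 a9@(0,2):0 a10@(1,0):1 a11@(3,3):1
t=3: (unchanged — steady state)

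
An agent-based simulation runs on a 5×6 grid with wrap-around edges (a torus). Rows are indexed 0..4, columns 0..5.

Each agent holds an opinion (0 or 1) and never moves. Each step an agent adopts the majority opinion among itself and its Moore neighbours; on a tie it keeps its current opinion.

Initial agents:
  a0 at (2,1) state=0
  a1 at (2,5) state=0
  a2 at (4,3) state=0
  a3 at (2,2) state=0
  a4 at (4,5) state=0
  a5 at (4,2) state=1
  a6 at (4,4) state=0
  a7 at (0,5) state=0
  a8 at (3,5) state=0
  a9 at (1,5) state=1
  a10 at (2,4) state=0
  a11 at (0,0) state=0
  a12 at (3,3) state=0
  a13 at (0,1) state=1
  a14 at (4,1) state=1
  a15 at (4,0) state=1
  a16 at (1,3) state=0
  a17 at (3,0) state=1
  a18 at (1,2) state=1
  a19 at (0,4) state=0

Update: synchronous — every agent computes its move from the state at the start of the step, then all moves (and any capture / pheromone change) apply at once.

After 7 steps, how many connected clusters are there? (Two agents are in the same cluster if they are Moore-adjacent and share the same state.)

2

t=1: a0@(2,1):0 a1@(2,5):0 a2@(4,3):0 a3@(2,2):0 a4@(4,5):0 a5@(4,2):1 a6@(4,4):0 a7@(0,5):0 a8@(3,5):0 a9@(1,5):0 a10@(2,4):0 a11@(0,0):1 a12@(3,3):0 a13@(0,1):1 a14@(4,1):1 a15@(4,0):1 a16@(1,3):0 a17@(3,0):0 a18@(1,2):0 a19@(0,4):0
t=2: (unchanged — steady state)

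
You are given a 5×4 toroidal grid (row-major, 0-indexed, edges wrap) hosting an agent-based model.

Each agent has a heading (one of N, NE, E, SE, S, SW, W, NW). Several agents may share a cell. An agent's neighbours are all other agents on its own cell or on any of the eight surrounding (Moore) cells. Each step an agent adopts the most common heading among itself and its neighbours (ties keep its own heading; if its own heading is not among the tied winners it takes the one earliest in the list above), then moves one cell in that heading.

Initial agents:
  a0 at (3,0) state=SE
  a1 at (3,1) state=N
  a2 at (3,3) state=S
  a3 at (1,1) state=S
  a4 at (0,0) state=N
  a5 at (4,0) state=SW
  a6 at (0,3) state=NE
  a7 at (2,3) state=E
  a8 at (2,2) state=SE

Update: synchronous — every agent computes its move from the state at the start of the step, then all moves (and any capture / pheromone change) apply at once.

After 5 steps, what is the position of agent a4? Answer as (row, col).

(3, 0)

t=1: a0@(4,1):SE a1@(4,2):SE a2@(4,0):SE a3@(2,1):S a4@(4,0):N a5@(3,0):N a6@(4,0):NE a7@(3,0):SE a8@(3,2):S
t=2: a0@(0,2):SE a1@(0,3):SE a2@(0,1):SE a3@(3,1):S a4@(0,1):SE a5@(4,1):SE a6@(0,1):SE a7@(4,1):SE a8@(4,2):S
t=3: a0@(1,3):SE a1@(1,0):SE a2@(1,2):SE a3@(4,1):S a4@(1,2):SE a5@(0,2):SE a6@(1,2):SE a7@(0,2):SE a8@(0,3):SE
t=4: a0@(2,0):SE a1@(2,1):SE a2@(2,3):SE a3@(0,2):SE a4@(2,3):SE a5@(1,3):SE a6@(2,3):SE a7@(1,3):SE a8@(1,0):SE
t=5: a0@(3,1):SE a1@(3,2):SE a2@(3,0):SE a3@(1,3):SE a4@(3,0):SE a5@(2,0):SE a6@(3,0):SE a7@(2,0):SE a8@(2,1):SE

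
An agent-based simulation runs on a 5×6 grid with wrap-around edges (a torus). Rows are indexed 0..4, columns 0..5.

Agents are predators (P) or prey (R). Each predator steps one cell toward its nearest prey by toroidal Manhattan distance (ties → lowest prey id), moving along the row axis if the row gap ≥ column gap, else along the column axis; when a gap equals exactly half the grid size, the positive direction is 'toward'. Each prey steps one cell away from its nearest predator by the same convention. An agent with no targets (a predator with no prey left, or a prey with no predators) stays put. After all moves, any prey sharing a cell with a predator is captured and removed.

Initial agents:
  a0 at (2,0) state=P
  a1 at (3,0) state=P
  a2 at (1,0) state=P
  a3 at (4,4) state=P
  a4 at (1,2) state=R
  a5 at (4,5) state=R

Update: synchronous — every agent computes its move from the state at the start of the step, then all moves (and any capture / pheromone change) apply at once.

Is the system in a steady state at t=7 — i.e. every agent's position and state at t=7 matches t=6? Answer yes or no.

yes

t=1: a0@(2,1):P a1@(4,0):P a2@(1,1):P a3@(4,5):P a4@(1,3):R
t=2: a0@(2,2):P a1@(4,1):P a2@(1,2):P a3@(0,5):P a4@(1,4):R
t=3: a0@(2,3):P a1@(4,2):P a2@(1,3):P a3@(1,5):P
t=4: (unchanged — steady state)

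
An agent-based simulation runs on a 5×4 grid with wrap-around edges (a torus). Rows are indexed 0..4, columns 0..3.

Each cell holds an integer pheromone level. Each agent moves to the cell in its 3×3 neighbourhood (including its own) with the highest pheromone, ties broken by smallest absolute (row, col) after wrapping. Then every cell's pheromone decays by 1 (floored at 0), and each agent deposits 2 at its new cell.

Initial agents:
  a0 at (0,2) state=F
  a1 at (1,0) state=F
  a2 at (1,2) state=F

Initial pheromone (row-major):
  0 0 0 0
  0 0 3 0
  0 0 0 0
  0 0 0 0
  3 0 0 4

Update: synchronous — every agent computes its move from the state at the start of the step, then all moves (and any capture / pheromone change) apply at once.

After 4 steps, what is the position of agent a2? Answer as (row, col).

t=1: a0@(4,3) a1@(0,0) a2@(1,2) | pheromone: 2 0 0 0 / 0 0 4 0 / 0 0 0 0 / 0 0 0 0 / 2 0 0 5
t=2: a0@(4,3) a1@(4,3) a2@(1,2) | pheromone: 1 0 0 0 / 0 0 5 0 / 0 0 0 0 / 0 0 0 0 / 1 0 0 8
t=3: a0@(4,3) a1@(4,3) a2@(1,2) | pheromone: 0 0 0 0 / 0 0 6 0 / 0 0 0 0 / 0 0 0 0 / 0 0 0 11
t=4: a0@(4,3) a1@(4,3) a2@(1,2) | pheromone: 0 0 0 0 / 0 0 7 0 / 0 0 0 0 / 0 0 0 0 / 0 0 0 14

(1, 2)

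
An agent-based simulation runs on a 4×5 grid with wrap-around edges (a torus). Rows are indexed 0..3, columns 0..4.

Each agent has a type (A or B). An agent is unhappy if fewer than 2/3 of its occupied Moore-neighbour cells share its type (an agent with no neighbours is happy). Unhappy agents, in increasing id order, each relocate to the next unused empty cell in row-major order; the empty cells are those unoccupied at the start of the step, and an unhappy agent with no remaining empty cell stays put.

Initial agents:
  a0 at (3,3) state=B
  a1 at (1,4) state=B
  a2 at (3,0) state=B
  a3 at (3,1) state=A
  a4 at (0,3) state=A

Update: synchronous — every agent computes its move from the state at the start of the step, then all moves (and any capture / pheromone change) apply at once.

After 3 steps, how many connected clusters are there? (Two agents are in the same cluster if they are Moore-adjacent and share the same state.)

t=1: a0@(0,0):B a1@(0,1):B a2@(0,2):B a3@(0,4):A a4@(1,0):A
t=2: a0@(0,3):B a1@(0,1):B a2@(0,2):B a3@(1,1):A a4@(1,2):A
t=3: a0@(0,0):B a1@(0,4):B a2@(1,0):B a3@(1,3):A a4@(1,4):A

2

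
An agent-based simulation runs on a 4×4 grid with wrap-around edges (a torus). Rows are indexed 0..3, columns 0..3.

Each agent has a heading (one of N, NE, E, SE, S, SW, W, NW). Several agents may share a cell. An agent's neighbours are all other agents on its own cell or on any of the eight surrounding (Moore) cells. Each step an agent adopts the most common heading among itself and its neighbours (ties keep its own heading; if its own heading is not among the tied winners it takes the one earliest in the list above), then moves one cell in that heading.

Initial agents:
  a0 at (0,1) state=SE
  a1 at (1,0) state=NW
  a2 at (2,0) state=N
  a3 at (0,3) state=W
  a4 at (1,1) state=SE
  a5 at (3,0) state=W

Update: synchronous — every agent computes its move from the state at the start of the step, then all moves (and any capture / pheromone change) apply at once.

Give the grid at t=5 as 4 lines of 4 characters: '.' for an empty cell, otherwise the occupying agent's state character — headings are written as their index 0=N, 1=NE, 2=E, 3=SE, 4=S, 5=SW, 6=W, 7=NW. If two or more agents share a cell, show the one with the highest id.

....
..3.
.33.
....

t=1: a0@(1,2):SE a1@(2,1):SE a2@(1,0):N a3@(0,2):W a4@(2,2):SE a5@(3,3):W
t=2: a0@(2,3):SE a1@(3,2):SE a2@(0,0):N a3@(0,1):W a4@(3,3):SE a5@(3,2):W
t=3: a0@(3,0):SE a1@(0,3):SE a2@(3,0):N a3@(0,0):W a4@(0,0):SE a5@(0,3):SE
t=4: a0@(0,1):SE a1@(1,0):SE a2@(0,1):SE a3@(1,1):SE a4@(1,1):SE a5@(1,0):SE
t=5: a0@(1,2):SE a1@(2,1):SE a2@(1,2):SE a3@(2,2):SE a4@(2,2):SE a5@(2,1):SE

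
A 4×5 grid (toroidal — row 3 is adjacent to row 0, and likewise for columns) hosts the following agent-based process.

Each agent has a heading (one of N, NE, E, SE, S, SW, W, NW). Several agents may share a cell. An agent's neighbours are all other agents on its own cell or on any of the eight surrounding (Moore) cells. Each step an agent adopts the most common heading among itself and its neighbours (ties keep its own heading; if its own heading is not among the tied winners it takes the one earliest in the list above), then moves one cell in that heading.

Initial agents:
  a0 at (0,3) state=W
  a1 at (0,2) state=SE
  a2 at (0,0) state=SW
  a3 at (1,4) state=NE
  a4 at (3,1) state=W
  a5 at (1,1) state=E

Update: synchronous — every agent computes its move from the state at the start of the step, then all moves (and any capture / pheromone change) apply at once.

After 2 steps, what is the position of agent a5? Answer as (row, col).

(1, 1)

t=1: a0@(0,2):W a1@(0,1):W a2@(1,4):SW a3@(0,0):NE a4@(3,0):W a5@(1,2):E
t=2: a0@(0,1):W a1@(0,0):W a2@(2,3):SW a3@(0,4):W a4@(3,4):W a5@(1,1):W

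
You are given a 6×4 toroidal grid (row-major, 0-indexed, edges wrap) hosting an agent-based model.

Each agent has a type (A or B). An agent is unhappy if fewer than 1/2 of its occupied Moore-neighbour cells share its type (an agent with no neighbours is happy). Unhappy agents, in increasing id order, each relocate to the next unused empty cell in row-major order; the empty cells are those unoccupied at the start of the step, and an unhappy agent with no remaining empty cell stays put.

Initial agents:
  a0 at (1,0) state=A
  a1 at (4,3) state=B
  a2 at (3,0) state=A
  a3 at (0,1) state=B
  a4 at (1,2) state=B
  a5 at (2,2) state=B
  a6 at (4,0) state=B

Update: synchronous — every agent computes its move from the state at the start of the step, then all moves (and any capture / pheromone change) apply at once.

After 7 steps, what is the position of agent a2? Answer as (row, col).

(1, 0)

t=1: a0@(0,0):A a1@(4,3):B a2@(0,2):A a3@(0,1):B a4@(1,2):B a5@(2,2):B a6@(4,0):B
t=2: a0@(0,3):A a1@(4,3):B a2@(1,0):A a3@(1,1):B a4@(1,2):B a5@(2,2):B a6@(4,0):B
t=3: (unchanged — steady state)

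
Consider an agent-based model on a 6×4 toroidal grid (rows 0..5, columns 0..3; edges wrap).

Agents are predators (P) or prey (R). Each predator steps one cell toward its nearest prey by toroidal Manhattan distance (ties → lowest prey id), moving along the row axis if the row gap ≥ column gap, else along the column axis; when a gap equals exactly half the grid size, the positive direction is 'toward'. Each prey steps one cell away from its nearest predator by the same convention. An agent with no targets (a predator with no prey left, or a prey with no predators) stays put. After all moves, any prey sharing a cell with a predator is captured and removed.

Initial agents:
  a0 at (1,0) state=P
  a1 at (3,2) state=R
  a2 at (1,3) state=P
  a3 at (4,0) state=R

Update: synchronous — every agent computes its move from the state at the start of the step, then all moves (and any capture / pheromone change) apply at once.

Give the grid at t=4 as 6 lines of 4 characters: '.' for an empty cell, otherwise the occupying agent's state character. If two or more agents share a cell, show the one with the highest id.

R...
..R.
....
....
....
P..P

t=1: a0@(2,0):P a1@(4,2):R a2@(2,3):P a3@(3,0):R
t=2: a0@(3,0):P a1@(5,2):R a2@(3,3):P a3@(4,0):R
t=3: a0@(4,0):P a1@(0,2):R a2@(4,3):P a3@(5,0):R
t=4: a0@(5,0):P a1@(1,2):R a2@(5,3):P a3@(0,0):R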